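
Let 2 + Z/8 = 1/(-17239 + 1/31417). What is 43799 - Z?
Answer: 11865050905933/270798831 ≈ 43815.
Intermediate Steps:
Z = -4332906964/270798831 (Z = -16 + 8/(-17239 + 1/31417) = -16 + 8/(-541597662/31417) = -16 + 8*(-31417/541597662) = -16 - 125668/270798831 = -4332906964/270798831 ≈ -16.000)
43799 - Z = 43799 - 1*(-4332906964/270798831) = 43799 + 4332906964/270798831 = 11865050905933/270798831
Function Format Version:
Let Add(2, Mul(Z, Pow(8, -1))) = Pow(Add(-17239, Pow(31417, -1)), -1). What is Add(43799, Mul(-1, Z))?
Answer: Rational(11865050905933, 270798831) ≈ 43815.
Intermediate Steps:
Z = Rational(-4332906964, 270798831) (Z = Add(-16, Mul(8, Pow(Add(-17239, Pow(31417, -1)), -1))) = Add(-16, Mul(8, Pow(Add(-17239, Rational(1, 31417)), -1))) = Add(-16, Mul(8, Pow(Rational(-541597662, 31417), -1))) = Add(-16, Mul(8, Rational(-31417, 541597662))) = Add(-16, Rational(-125668, 270798831)) = Rational(-4332906964, 270798831) ≈ -16.000)
Add(43799, Mul(-1, Z)) = Add(43799, Mul(-1, Rational(-4332906964, 270798831))) = Add(43799, Rational(4332906964, 270798831)) = Rational(11865050905933, 270798831)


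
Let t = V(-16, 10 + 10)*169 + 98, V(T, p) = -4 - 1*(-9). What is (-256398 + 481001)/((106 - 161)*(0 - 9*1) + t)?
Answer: 224603/1438 ≈ 156.19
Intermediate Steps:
V(T, p) = 5 (V(T, p) = -4 + 9 = 5)
t = 943 (t = 5*169 + 98 = 845 + 98 = 943)
(-256398 + 481001)/((106 - 161)*(0 - 9*1) + t) = (-256398 + 481001)/((106 - 161)*(0 - 9*1) + 943) = 224603/(-55*(0 - 9) + 943) = 224603/(-55*(-9) + 943) = 224603/(495 + 943) = 224603/1438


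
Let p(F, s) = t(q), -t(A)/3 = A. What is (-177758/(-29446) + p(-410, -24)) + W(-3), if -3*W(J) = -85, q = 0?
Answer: 1518092/44169 ≈ 34.370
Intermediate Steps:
t(A) = -3*A
p(F, s) = 0 (p(F, s) = -3*0 = 0)
W(J) = 85/3 (W(J) = -1/3*(-85) = 85/3)
(-177758/(-29446) + p(-410, -24)) + W(-3) = (-177758/(-29446) + 0) + 85/3 = (-177758*(-1/29446) + 0) + 85/3 = (88879/14723 + 0) + 85/3 = 88879/14723 + 85/3 = 1518092/44169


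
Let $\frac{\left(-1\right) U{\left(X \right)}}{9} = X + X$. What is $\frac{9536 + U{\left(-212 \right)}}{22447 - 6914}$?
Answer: $\frac{13352}{15533} \approx 0.85959$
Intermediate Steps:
$U{\left(X \right)} = - 18 X$ ($U{\left(X \right)} = - 9 \left(X + X\right) = - 9 \cdot 2 X = - 18 X$)
$\frac{9536 + U{\left(-212 \right)}}{22447 - 6914} = \frac{9536 - -3816}{22447 - 6914} = \frac{9536 + 3816}{15533} = 13352 \cdot \frac{1}{15533} = \frac{13352}{15533}$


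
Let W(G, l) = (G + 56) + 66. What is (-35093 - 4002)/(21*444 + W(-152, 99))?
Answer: -39095/9294 ≈ -4.2065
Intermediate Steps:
W(G, l) = 122 + G (W(G, l) = (56 + G) + 66 = 122 + G)
(-35093 - 4002)/(21*444 + W(-152, 99)) = (-35093 - 4002)/(21*444 + (122 - 152)) = -39095/(9324 - 30) = -39095/9294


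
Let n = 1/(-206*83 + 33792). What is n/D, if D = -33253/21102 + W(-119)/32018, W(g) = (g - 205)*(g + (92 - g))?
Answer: -168910959/7068669345295 ≈ -2.3896e-5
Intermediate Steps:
W(g) = -18860 + 92*g (W(g) = (-205 + g)*92 = -18860 + 92*g)
n = 1/16694 (n = 1/(-17098 + 33792) = 1/16694 ≈ 5.9902e-5)
D = -846851485/337821918 (D = -33253/21102 + (-18860 + 92*(-119))/32018 = -33253*1/21102 + (-18860 - 10948)*(1/32018) = -33253/21102 - 29808*1/32018 = -33253/21102 - 14904/16009 = -846851485/337821918 ≈ -2.5068)
n/D = 1/(16694*(-846851485/337821918)) = (1/16694)*(-337821918/846851485) = -168910959/7068669345295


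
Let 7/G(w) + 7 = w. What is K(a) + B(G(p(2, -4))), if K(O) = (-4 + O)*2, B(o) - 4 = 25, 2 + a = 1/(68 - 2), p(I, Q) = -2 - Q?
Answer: 562/33 ≈ 17.030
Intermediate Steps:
G(w) = 7/(-7 + w)
a = -131/66 (a = -2 + 1/(68 - 2) = -2 + 1/66 = -131/66 ≈ -1.9848)
B(o) = 29 (B(o) = 4 + 25 = 29)
K(O) = -8 + 2*O
K(a) + B(G(p(2, -4))) = (-8 + 2*(-131/66)) + 29 = (-8 - 131/33) + 29 = -395/33 + 29 = 562/33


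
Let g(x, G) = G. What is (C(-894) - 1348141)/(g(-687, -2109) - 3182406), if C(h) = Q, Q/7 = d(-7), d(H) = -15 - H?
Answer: 449399/1061505 ≈ 0.42336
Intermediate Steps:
Q = -56 (Q = 7*(-15 - 1*(-7)) = 7*(-15 + 7) = 7*(-8) = -56)
C(h) = -56
(C(-894) - 1348141)/(g(-687, -2109) - 3182406) = (-56 - 1348141)/(-2109 - 3182406) = -1348197/(-3184515) = -1348197*(-1/3184515) = 449399/1061505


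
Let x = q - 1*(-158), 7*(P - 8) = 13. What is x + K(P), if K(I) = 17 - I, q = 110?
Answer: 1926/7 ≈ 275.14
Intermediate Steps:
P = 69/7 (P = 8 + (⅐)*13 = 8 + 13/7 = 69/7 ≈ 9.8571)
x = 268 (x = 110 - 1*(-158) = 110 + 158 = 268)
x + K(P) = 268 + (17 - 1*69/7) = 268 + (17 - 69/7) = 268 + 50/7 = 1926/7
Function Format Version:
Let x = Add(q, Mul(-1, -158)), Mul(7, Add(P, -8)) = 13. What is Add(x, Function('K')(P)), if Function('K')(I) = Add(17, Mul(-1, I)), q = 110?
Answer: Rational(1926, 7) ≈ 275.14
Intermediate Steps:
P = Rational(69, 7) (P = Add(8, Mul(Rational(1, 7), 13)) = Add(8, Rational(13, 7)) = Rational(69, 7) ≈ 9.8571)
x = 268 (x = Add(110, Mul(-1, -158)) = Add(110, 158) = 268)
Add(x, Function('K')(P)) = Add(268, Add(17, Mul(-1, Rational(69, 7)))) = Add(268, Add(17, Rational(-69, 7))) = Add(268, Rational(50, 7)) = Rational(1926, 7)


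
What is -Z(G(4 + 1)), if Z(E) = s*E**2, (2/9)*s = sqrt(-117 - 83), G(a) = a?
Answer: -1125*I*sqrt(2) ≈ -1591.0*I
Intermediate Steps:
s = 45*I*sqrt(2) (s = 9*sqrt(-117 - 83)/2 = 9*sqrt(-200)/2 = 9*(10*I*sqrt(2))/2 = 45*I*sqrt(2) ≈ 63.64*I)
Z(E) = 45*I*sqrt(2)*E**2 (Z(E) = (45*I*sqrt(2))*E**2 = 45*I*sqrt(2)*E**2)
-Z(G(4 + 1)) = -45*I*sqrt(2)*(4 + 1)**2 = -45*I*sqrt(2)*5**2 = -45*I*sqrt(2)*25 = -1125*I*sqrt(2)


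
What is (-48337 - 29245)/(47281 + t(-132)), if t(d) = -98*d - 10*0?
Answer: -77582/60217 ≈ -1.2884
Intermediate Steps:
t(d) = -98*d (t(d) = -98*d + 0 = -98*d)
(-48337 - 29245)/(47281 + t(-132)) = (-48337 - 29245)/(47281 - 98*(-132)) = -77582/(47281 + 12936) = -77582/60217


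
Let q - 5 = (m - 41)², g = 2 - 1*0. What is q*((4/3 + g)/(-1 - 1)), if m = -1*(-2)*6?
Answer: -1410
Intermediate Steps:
g = 2 (g = 2 + 0 = 2)
m = 12 (m = 2*6 = 12)
q = 846 (q = 5 + (12 - 41)² = 5 + (-29)² = 5 + 841 = 846)
q*((4/3 + g)/(-1 - 1)) = 846*((4/3 + 2)/(-1 - 1)) = 846*((4*(⅓) + 2)/(-2)) = 846*((4/3 + 2)*(-½)) = 846*((10/3)*(-½)) = 846*(-5/3) = -1410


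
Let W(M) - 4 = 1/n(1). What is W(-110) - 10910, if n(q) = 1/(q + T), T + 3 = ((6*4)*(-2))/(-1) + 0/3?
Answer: -10860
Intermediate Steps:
T = 45 (T = -3 + (((6*4)*(-2))/(-1) + 0/3) = -3 + ((24*(-2))*(-1) + 0*(⅓)) = -3 + (-48*(-1) + 0) = -3 + (48 + 0) = -3 + 48 = 45)
n(q) = 1/(45 + q) (n(q) = 1/(q + 45) = 1/(45 + q))
W(M) = 50 (W(M) = 4 + 1/(1/(45 + 1)) = 4 + 1/(1/46) = 4 + 46 = 50)
W(-110) - 10910 = 50 - 10910 = -10860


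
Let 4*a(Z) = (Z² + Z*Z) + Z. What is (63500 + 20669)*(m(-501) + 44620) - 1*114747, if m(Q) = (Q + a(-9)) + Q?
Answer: 14697552637/4 ≈ 3.6744e+9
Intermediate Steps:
a(Z) = Z²/2 + Z/4 (a(Z) = ((Z² + Z*Z) + Z)/4 = ((Z² + Z²) + Z)/4 = (2*Z² + Z)/4 = (Z + 2*Z²)/4 = Z²/2 + Z/4)
m(Q) = 153/4 + 2*Q (m(Q) = (Q + (¼)*(-9)*(1 + 2*(-9))) + Q = (Q + (¼)*(-9)*(1 - 18)) + Q = (Q + (¼)*(-9)*(-17)) + Q = (Q + 153/4) + Q = (153/4 + Q) + Q = 153/4 + 2*Q)
(63500 + 20669)*(m(-501) + 44620) - 1*114747 = (63500 + 20669)*((153/4 + 2*(-501)) + 44620) - 1*114747 = 84169*((153/4 - 1002) + 44620) - 114747 = 84169*(-3855/4 + 44620) - 114747 = 84169*(174625/4) - 114747 = 14698011625/4 - 114747 = 14697552637/4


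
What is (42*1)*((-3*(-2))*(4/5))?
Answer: 1008/5 ≈ 201.60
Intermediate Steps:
(42*1)*((-3*(-2))*(4/5)) = 42*(6*(4*(1/5))) = 42*(6*(4/5)) = 42*(24/5) = 1008/5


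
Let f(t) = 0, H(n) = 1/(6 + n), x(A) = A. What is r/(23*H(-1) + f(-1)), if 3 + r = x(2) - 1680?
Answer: -8405/23 ≈ -365.43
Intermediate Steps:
r = -1681 (r = -3 + (2 - 1680) = -3 - 1678 = -1681)
r/(23*H(-1) + f(-1)) = -1681/(23/(6 - 1) + 0) = -1681/(23/5 + 0) = -1681/23/5 = -1681*5/23 = -8405/23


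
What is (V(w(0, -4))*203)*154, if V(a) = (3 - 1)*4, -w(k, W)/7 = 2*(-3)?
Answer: 250096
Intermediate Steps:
w(k, W) = 42 (w(k, W) = -14*(-3) = -7*(-6) = 42)
V(a) = 8 (V(a) = 2*4 = 8)
(V(w(0, -4))*203)*154 = (8*203)*154 = 1624*154 = 250096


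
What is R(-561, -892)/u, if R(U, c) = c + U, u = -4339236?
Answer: 1453/4339236 ≈ 0.00033485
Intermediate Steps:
R(U, c) = U + c
R(-561, -892)/u = (-561 - 892)/(-4339236) = -1453*(-1/4339236) = 1453/4339236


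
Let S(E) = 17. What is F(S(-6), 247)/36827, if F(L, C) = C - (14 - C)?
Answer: 480/36827 ≈ 0.013034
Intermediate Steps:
F(L, C) = -14 + 2*C (F(L, C) = C + (-14 + C) = -14 + 2*C)
F(S(-6), 247)/36827 = (-14 + 2*247)/36827 = (-14 + 494)*(1/36827) = 480*(1/36827) = 480/36827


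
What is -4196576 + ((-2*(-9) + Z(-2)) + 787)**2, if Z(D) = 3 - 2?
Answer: -3546940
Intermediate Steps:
Z(D) = 1
-4196576 + ((-2*(-9) + Z(-2)) + 787)**2 = -4196576 + ((-2*(-9) + 1) + 787)**2 = -4196576 + ((18 + 1) + 787)**2 = -4196576 + (19 + 787)**2 = -4196576 + 806**2 = -4196576 + 649636 = -3546940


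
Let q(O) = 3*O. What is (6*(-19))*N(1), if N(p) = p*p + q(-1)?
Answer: 228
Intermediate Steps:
N(p) = -3 + p**2 (N(p) = p*p + 3*(-1) = p**2 - 3 = -3 + p**2)
(6*(-19))*N(1) = (6*(-19))*(-3 + 1**2) = -114*(-3 + 1) = -114*(-2) = 228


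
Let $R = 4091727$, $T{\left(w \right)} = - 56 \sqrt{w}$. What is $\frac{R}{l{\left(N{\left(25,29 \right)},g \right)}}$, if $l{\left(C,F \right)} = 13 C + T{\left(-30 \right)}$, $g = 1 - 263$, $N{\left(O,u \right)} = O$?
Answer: $\frac{265962255}{39941} + \frac{229136712 i \sqrt{30}}{199705} \approx 6658.9 + 6284.4 i$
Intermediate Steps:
$g = -262$
$l{\left(C,F \right)} = 13 C - 56 i \sqrt{30}$ ($l{\left(C,F \right)} = 13 C - 56 \sqrt{-30} = 13 C - 56 i \sqrt{30}$)
$\frac{R}{l{\left(N{\left(25,29 \right)},g \right)}} = \frac{4091727}{13 \cdot 25 - 56 i \sqrt{30}} = \frac{4091727}{325 - 56 i \sqrt{30}}$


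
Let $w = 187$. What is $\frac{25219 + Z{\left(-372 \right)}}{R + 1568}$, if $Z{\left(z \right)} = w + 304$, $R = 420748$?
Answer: $\frac{4285}{70386} \approx 0.060879$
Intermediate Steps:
$Z{\left(z \right)} = 491$ ($Z{\left(z \right)} = 187 + 304 = 491$)
$\frac{25219 + Z{\left(-372 \right)}}{R + 1568} = \frac{25219 + 491}{420748 + 1568} = \frac{25710}{422316} = 25710 \cdot \frac{1}{422316} = \frac{4285}{70386}$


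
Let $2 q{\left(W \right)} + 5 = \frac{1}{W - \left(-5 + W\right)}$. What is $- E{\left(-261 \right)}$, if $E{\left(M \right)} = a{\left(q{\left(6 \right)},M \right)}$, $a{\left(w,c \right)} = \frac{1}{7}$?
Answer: $- \frac{1}{7} \approx -0.14286$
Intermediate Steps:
$q{\left(W \right)} = - \frac{12}{5}$ ($q{\left(W \right)} = - \frac{5}{2} + \frac{1}{2 \left(W - \left(-5 + W\right)\right)} = - \frac{5}{2} + \frac{1}{2 \cdot 5} = - \frac{5}{2} + \frac{1}{2} \cdot \frac{1}{5} = - \frac{5}{2} + \frac{1}{10} = - \frac{12}{5}$)
$a{\left(w,c \right)} = \frac{1}{7}$
$E{\left(M \right)} = \frac{1}{7}$
$- E{\left(-261 \right)} = \left(-1\right) \frac{1}{7} = - \frac{1}{7}$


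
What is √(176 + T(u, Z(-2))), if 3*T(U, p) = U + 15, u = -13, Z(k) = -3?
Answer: √1590/3 ≈ 13.292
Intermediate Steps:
T(U, p) = 5 + U/3 (T(U, p) = (U + 15)/3 = (15 + U)/3 = 5 + U/3)
√(176 + T(u, Z(-2))) = √(176 + (5 + (⅓)*(-13))) = √(176 + (5 - 13/3)) = √(176 + ⅔) = √(530/3) = √1590/3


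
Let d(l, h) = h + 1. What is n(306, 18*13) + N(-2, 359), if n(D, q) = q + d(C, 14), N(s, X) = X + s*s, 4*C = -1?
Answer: 612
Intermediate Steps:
C = -1/4 (C = (1/4)*(-1) = -1/4 ≈ -0.25000)
N(s, X) = X + s**2
d(l, h) = 1 + h
n(D, q) = 15 + q (n(D, q) = q + (1 + 14) = q + 15 = 15 + q)
n(306, 18*13) + N(-2, 359) = (15 + 18*13) + (359 + (-2)**2) = (15 + 234) + (359 + 4) = 249 + 363 = 612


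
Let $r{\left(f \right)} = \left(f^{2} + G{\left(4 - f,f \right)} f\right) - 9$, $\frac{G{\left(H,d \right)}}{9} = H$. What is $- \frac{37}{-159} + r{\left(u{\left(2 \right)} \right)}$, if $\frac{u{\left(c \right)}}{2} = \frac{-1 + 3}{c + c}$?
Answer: $\frac{3058}{159} \approx 19.233$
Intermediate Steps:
$G{\left(H,d \right)} = 9 H$
$u{\left(c \right)} = \frac{2}{c}$ ($u{\left(c \right)} = 2 \frac{-1 + 3}{c + c} = 2 \frac{2}{2 c} = 2 \cdot 2 \frac{1}{2 c} = \frac{2}{c}$)
$r{\left(f \right)} = -9 + f^{2} + f \left(36 - 9 f\right)$ ($r{\left(f \right)} = \left(f^{2} + 9 \left(4 - f\right) f\right) - 9 = \left(f^{2} + \left(36 - 9 f\right) f\right) - 9 = \left(f^{2} + f \left(36 - 9 f\right)\right) - 9 = -9 + f^{2} + f \left(36 - 9 f\right)$)
$- \frac{37}{-159} + r{\left(u{\left(2 \right)} \right)} = - \frac{37}{-159} - \left(9 + 8 \cdot 1^{2} - \frac{72}{2}\right) = \left(-37\right) \left(- \frac{1}{159}\right) - \left(9 + 8 \cdot 1^{2} - 72 \cdot \frac{1}{2}\right) = \frac{37}{159} - \left(-27 + 8\right) = \frac{37}{159} - -19 = \frac{37}{159} + 19 = \frac{3058}{159}$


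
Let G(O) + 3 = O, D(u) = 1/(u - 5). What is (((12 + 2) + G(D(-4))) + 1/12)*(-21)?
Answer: -2765/12 ≈ -230.42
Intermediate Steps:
D(u) = 1/(-5 + u)
G(O) = -3 + O
(((12 + 2) + G(D(-4))) + 1/12)*(-21) = (((12 + 2) + (-3 + 1/(-5 - 4))) + 1/12)*(-21) = ((14 + (-3 + 1/(-9))) + 1/12)*(-21) = ((14 + (-3 - 1/9)) + 1/12)*(-21) = ((14 - 28/9) + 1/12)*(-21) = (98/9 + 1/12)*(-21) = (395/36)*(-21) = -2765/12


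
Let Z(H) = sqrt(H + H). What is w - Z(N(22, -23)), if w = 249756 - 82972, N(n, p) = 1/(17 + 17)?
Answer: 166784 - sqrt(17)/17 ≈ 1.6678e+5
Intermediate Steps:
N(n, p) = 1/34
w = 166784
Z(H) = sqrt(2)*sqrt(H) (Z(H) = sqrt(2*H) = sqrt(2)*sqrt(H))
w - Z(N(22, -23)) = 166784 - sqrt(2)*sqrt(1/34) = 166784 - sqrt(2)*sqrt(34)/34 = 166784 - sqrt(17)/17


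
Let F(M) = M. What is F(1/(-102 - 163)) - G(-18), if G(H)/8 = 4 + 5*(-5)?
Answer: 44519/265 ≈ 168.00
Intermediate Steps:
G(H) = -168 (G(H) = 8*(4 + 5*(-5)) = 8*(4 - 25) = 8*(-21) = -168)
F(1/(-102 - 163)) - G(-18) = 1/(-102 - 163) - 1*(-168) = 1/(-265) + 168 = -1/265 + 168 = 44519/265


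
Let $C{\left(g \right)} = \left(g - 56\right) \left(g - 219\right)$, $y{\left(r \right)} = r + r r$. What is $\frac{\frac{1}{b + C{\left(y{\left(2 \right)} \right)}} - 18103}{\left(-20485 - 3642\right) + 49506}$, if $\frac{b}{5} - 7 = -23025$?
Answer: $- \frac{46114081}{64648360} \approx -0.71331$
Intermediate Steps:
$y{\left(r \right)} = r + r^{2}$
$b = -115090$ ($b = 35 + 5 \left(-23025\right) = 35 - 115125 = -115090$)
$C{\left(g \right)} = \left(-219 + g\right) \left(-56 + g\right)$ ($C{\left(g \right)} = \left(-56 + g\right) \left(-219 + g\right) = \left(-219 + g\right) \left(-56 + g\right)$)
$\frac{\frac{1}{b + C{\left(y{\left(2 \right)} \right)}} - 18103}{\left(-20485 - 3642\right) + 49506} = \frac{\frac{1}{-115090 + \left(12264 + \left(2 \left(1 + 2\right)\right)^{2} - 275 \cdot 2 \left(1 + 2\right)\right)} - 18103}{\left(-20485 - 3642\right) + 49506} = \frac{\frac{1}{-115090 + \left(12264 + \left(2 \cdot 3\right)^{2} - 275 \cdot 2 \cdot 3\right)} - 18103}{\left(-20485 - 3642\right) + 49506} = \frac{\frac{1}{-115090 + \left(12264 + 6^{2} - 1650\right)} - 18103}{-24127 + 49506} = \frac{\frac{1}{-115090 + \left(12264 + 36 - 1650\right)} - 18103}{25379} = \left(\frac{1}{-115090 + 10650} - 18103\right) \frac{1}{25379} = \left(\frac{1}{-104440} - 18103\right) \frac{1}{25379} = \left(- \frac{1}{104440} - 18103\right) \frac{1}{25379} = \left(- \frac{1890677321}{104440}\right) \frac{1}{25379} = - \frac{46114081}{64648360}$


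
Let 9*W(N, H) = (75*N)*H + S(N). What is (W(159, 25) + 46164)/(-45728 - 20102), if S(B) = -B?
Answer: -118907/98745 ≈ -1.2042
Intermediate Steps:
W(N, H) = -N/9 + 25*H*N/3 (W(N, H) = ((75*N)*H - N)/9 = (75*H*N - N)/9 = (-N + 75*H*N)/9 = -N/9 + 25*H*N/3)
(W(159, 25) + 46164)/(-45728 - 20102) = ((⅑)*159*(-1 + 75*25) + 46164)/(-45728 - 20102) = ((⅑)*159*(-1 + 1875) + 46164)/(-65830) = ((⅑)*159*1874 + 46164)*(-1/65830) = (99322/3 + 46164)*(-1/65830) = (237814/3)*(-1/65830) = -118907/98745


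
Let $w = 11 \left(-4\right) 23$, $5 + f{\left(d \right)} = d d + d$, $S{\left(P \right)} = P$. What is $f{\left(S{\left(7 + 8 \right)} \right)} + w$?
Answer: $-777$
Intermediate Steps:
$f{\left(d \right)} = -5 + d + d^{2}$ ($f{\left(d \right)} = -5 + \left(d d + d\right) = -5 + \left(d^{2} + d\right) = -5 + \left(d + d^{2}\right) = -5 + d + d^{2}$)
$w = -1012$ ($w = \left(-44\right) 23 = -1012$)
$f{\left(S{\left(7 + 8 \right)} \right)} + w = \left(-5 + \left(7 + 8\right) + \left(7 + 8\right)^{2}\right) - 1012 = \left(-5 + 15 + 15^{2}\right) - 1012 = \left(-5 + 15 + 225\right) - 1012 = 235 - 1012 = -777$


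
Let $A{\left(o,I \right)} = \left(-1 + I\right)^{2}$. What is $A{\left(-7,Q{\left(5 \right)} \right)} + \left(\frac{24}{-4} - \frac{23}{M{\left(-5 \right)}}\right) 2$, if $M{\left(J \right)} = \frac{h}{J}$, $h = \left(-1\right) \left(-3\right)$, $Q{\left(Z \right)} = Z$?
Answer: $\frac{242}{3} \approx 80.667$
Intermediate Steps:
$h = 3$
$M{\left(J \right)} = \frac{3}{J}$
$A{\left(-7,Q{\left(5 \right)} \right)} + \left(\frac{24}{-4} - \frac{23}{M{\left(-5 \right)}}\right) 2 = \left(-1 + 5\right)^{2} + \left(\frac{24}{-4} - \frac{23}{3 \frac{1}{-5}}\right) 2 = 4^{2} + \left(24 \left(- \frac{1}{4}\right) - \frac{23}{3 \left(- \frac{1}{5}\right)}\right) 2 = 16 + \left(-6 - \frac{23}{- \frac{3}{5}}\right) 2 = 16 + \left(-6 - - \frac{115}{3}\right) 2 = 16 + \left(-6 + \frac{115}{3}\right) 2 = 16 + \frac{97}{3} \cdot 2 = 16 + \frac{194}{3} = \frac{242}{3}$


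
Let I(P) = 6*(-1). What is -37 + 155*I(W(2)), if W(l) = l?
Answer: -967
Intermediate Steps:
I(P) = -6
-37 + 155*I(W(2)) = -37 + 155*(-6) = -37 - 930 = -967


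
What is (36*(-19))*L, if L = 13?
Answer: -8892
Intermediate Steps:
(36*(-19))*L = (36*(-19))*13 = -684*13 = -8892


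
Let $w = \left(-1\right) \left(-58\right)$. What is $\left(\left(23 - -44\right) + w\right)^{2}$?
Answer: $15625$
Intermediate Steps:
$w = 58$
$\left(\left(23 - -44\right) + w\right)^{2} = \left(\left(23 - -44\right) + 58\right)^{2} = \left(\left(23 + 44\right) + 58\right)^{2} = \left(67 + 58\right)^{2} = 125^{2} = 15625$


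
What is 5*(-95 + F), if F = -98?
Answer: -965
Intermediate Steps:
5*(-95 + F) = 5*(-95 - 98) = 5*(-193) = -965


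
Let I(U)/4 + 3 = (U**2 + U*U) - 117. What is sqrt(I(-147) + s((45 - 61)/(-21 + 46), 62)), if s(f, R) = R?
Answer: 23*sqrt(326) ≈ 415.28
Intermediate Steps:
I(U) = -480 + 8*U**2 (I(U) = -12 + 4*((U**2 + U*U) - 117) = -12 + 4*((U**2 + U**2) - 117) = -12 + 4*(2*U**2 - 117) = -12 + 4*(-117 + 2*U**2) = -12 + (-468 + 8*U**2) = -480 + 8*U**2)
sqrt(I(-147) + s((45 - 61)/(-21 + 46), 62)) = sqrt((-480 + 8*(-147)**2) + 62) = sqrt((-480 + 8*21609) + 62) = sqrt((-480 + 172872) + 62) = sqrt(172392 + 62) = sqrt(172454) = 23*sqrt(326)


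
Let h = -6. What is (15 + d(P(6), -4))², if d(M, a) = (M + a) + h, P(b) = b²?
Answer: 1681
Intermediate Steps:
d(M, a) = -6 + M + a (d(M, a) = (M + a) - 6 = -6 + M + a)
(15 + d(P(6), -4))² = (15 + (-6 + 6² - 4))² = (15 + (-6 + 36 - 4))² = (15 + 26)² = 41² = 1681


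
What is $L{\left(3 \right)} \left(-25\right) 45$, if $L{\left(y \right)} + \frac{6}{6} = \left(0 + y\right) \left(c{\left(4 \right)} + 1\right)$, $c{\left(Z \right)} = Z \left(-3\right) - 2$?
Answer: $45000$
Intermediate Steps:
$c{\left(Z \right)} = -2 - 3 Z$ ($c{\left(Z \right)} = - 3 Z - 2 = -2 - 3 Z$)
$L{\left(y \right)} = -1 - 13 y$ ($L{\left(y \right)} = -1 + \left(0 + y\right) \left(\left(-2 - 12\right) + 1\right) = -1 + y \left(\left(-2 - 12\right) + 1\right) = -1 + y \left(-14 + 1\right) = -1 + y \left(-13\right) = -1 - 13 y$)
$L{\left(3 \right)} \left(-25\right) 45 = \left(-1 - 39\right) \left(-25\right) 45 = \left(-40\right) \left(-25\right) 45 = 1000 \cdot 45 = 45000$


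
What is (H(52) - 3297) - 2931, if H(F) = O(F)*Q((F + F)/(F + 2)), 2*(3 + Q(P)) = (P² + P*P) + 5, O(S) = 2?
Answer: -4535533/729 ≈ -6221.6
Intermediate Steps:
Q(P) = -½ + P² (Q(P) = -3 + ((P² + P*P) + 5)/2 = -3 + ((P² + P²) + 5)/2 = -3 + (2*P² + 5)/2 = -3 + (5 + 2*P²)/2 = -3 + (5/2 + P²) = -½ + P²)
H(F) = -1 + 8*F²/(2 + F)² (H(F) = 2*(-½ + ((F + F)/(F + 2))²) = 2*(-½ + ((2*F)/(2 + F))²) = 2*(-½ + (2*F/(2 + F))²) = 2*(-½ + 4*F²/(2 + F)²) = -1 + 8*F²/(2 + F)²)
(H(52) - 3297) - 2931 = ((-1 + 8*52²/(2 + 52)²) - 3297) - 2931 = ((-1 + 8*2704/54²) - 3297) - 2931 = ((-1 + 8*2704*(1/2916)) - 3297) - 2931 = ((-1 + 5408/729) - 3297) - 2931 = (4679/729 - 3297) - 2931 = -2398834/729 - 2931 = -4535533/729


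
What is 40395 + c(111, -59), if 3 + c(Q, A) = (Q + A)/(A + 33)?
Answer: 40390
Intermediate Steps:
c(Q, A) = -3 + (A + Q)/(33 + A) (c(Q, A) = -3 + (Q + A)/(A + 33) = -3 + (A + Q)/(33 + A))
40395 + c(111, -59) = 40395 + (-99 + 111 - 2*(-59))/(33 - 59) = 40395 + (-99 + 111 + 118)/(-26) = 40395 - 1/26*130 = 40395 - 5 = 40390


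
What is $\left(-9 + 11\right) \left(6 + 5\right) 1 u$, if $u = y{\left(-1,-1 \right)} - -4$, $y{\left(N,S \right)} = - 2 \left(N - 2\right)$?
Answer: $220$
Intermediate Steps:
$y{\left(N,S \right)} = 4 - 2 N$ ($y{\left(N,S \right)} = - 2 \left(-2 + N\right) = 4 - 2 N$)
$u = 10$ ($u = \left(4 - -2\right) - -4 = \left(4 + 2\right) + 4 = 6 + 4 = 10$)
$\left(-9 + 11\right) \left(6 + 5\right) 1 u = \left(-9 + 11\right) \left(6 + 5\right) 1 \cdot 10 = 2 \cdot 11 \cdot 1 \cdot 10 = 22 \cdot 1 \cdot 10 = 22 \cdot 10 = 220$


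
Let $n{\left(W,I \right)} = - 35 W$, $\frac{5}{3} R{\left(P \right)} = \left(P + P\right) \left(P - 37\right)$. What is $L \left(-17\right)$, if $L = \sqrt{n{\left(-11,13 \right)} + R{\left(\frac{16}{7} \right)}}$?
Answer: $- \frac{17 \sqrt{354985}}{35} \approx -289.39$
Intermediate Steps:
$R{\left(P \right)} = \frac{6 P \left(-37 + P\right)}{5}$ ($R{\left(P \right)} = \frac{3 \left(P + P\right) \left(P - 37\right)}{5} = \frac{3 \cdot 2 P \left(-37 + P\right)}{5} = \frac{6 P \left(-37 + P\right)}{5}$)
$L = \frac{\sqrt{354985}}{35}$ ($L = \sqrt{\left(-35\right) \left(-11\right) + \frac{6 \cdot \frac{16}{7} \left(-37 + \frac{16}{7}\right)}{5}} = \sqrt{385 + \frac{6 \cdot 16 \cdot \frac{1}{7} \left(-37 + 16 \cdot \frac{1}{7}\right)}{5}} = \sqrt{385 + \frac{6}{5} \cdot \frac{16}{7} \left(-37 + \frac{16}{7}\right)} = \sqrt{385 + \frac{6}{5} \cdot \frac{16}{7} \left(- \frac{243}{7}\right)} = \sqrt{385 - \frac{23328}{245}} = \sqrt{\frac{70997}{245}} = \frac{\sqrt{354985}}{35} \approx 17.023$)
$L \left(-17\right) = \frac{\sqrt{354985}}{35} \left(-17\right) = - \frac{17 \sqrt{354985}}{35}$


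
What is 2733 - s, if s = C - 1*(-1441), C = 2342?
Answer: -1050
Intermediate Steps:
s = 3783 (s = 2342 - 1*(-1441) = 2342 + 1441 = 3783)
2733 - s = 2733 - 1*3783 = 2733 - 3783 = -1050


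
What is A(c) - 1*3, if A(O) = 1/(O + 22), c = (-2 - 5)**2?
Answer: -212/71 ≈ -2.9859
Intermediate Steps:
c = 49 (c = (-7)**2 = 49)
A(O) = 1/(22 + O)
A(c) - 1*3 = 1/(22 + 49) - 1*3 = 1/71 - 3 = -212/71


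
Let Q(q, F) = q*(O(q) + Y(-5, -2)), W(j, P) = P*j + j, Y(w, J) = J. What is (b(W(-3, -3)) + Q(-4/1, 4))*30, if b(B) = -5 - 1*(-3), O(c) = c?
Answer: 660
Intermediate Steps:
W(j, P) = j + P*j
b(B) = -2 (b(B) = -5 + 3 = -2)
Q(q, F) = q*(-2 + q) (Q(q, F) = q*(q - 2) = q*(-2 + q))
(b(W(-3, -3)) + Q(-4/1, 4))*30 = (-2 + (-4/1)*(-2 - 4/1))*30 = (-2 + (-4*1)*(-2 - 4*1))*30 = (-2 - 4*(-2 - 4))*30 = (-2 - 4*(-6))*30 = (-2 + 24)*30 = 22*30 = 660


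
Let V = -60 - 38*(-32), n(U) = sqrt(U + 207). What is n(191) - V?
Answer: -1156 + sqrt(398) ≈ -1136.1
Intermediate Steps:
n(U) = sqrt(207 + U)
V = 1156 (V = -60 + 1216 = 1156)
n(191) - V = sqrt(207 + 191) - 1*1156 = sqrt(398) - 1156 = -1156 + sqrt(398)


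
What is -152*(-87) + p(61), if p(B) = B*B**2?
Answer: 240205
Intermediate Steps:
p(B) = B**3
-152*(-87) + p(61) = -152*(-87) + 61**3 = 13224 + 226981 = 240205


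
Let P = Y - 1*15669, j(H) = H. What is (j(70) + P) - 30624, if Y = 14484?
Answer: -31739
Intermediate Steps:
P = -1185 (P = 14484 - 1*15669 = 14484 - 15669 = -1185)
(j(70) + P) - 30624 = (70 - 1185) - 30624 = -1115 - 30624 = -31739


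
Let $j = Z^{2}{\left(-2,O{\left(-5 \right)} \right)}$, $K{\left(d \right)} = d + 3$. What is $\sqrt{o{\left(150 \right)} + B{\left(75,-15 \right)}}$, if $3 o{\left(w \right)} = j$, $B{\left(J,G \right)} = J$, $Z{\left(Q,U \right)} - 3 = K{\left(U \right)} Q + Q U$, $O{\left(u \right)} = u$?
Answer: $\frac{\sqrt{1542}}{3} \approx 13.089$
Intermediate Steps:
$K{\left(d \right)} = 3 + d$
$Z{\left(Q,U \right)} = 3 + Q U + Q \left(3 + U\right)$ ($Z{\left(Q,U \right)} = 3 + \left(\left(3 + U\right) Q + Q U\right) = 3 + \left(Q \left(3 + U\right) + Q U\right) = 3 + \left(Q U + Q \left(3 + U\right)\right) = 3 + Q U + Q \left(3 + U\right)$)
$j = 289$ ($j = \left(3 - -10 - 2 \left(3 - 5\right)\right)^{2} = \left(3 + 10 - -4\right)^{2} = \left(3 + 10 + 4\right)^{2} = 17^{2} = 289$)
$o{\left(w \right)} = \frac{289}{3}$ ($o{\left(w \right)} = \frac{1}{3} \cdot 289 = \frac{289}{3}$)
$\sqrt{o{\left(150 \right)} + B{\left(75,-15 \right)}} = \sqrt{\frac{289}{3} + 75} = \sqrt{\frac{514}{3}} = \frac{\sqrt{1542}}{3}$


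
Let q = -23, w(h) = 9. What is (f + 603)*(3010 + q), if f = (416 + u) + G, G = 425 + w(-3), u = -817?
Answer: 1899732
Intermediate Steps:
G = 434 (G = 425 + 9 = 434)
f = 33 (f = (416 - 817) + 434 = -401 + 434 = 33)
(f + 603)*(3010 + q) = (33 + 603)*(3010 - 23) = 636*2987 = 1899732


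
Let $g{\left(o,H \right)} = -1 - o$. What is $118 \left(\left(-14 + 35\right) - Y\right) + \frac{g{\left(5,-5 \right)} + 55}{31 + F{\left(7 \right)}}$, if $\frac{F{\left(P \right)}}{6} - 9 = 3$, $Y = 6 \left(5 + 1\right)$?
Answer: $- \frac{182261}{103} \approx -1769.5$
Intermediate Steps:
$Y = 36$ ($Y = 6 \cdot 6 = 36$)
$F{\left(P \right)} = 72$ ($F{\left(P \right)} = 54 + 6 \cdot 3 = 54 + 18 = 72$)
$118 \left(\left(-14 + 35\right) - Y\right) + \frac{g{\left(5,-5 \right)} + 55}{31 + F{\left(7 \right)}} = 118 \left(\left(-14 + 35\right) - 36\right) + \frac{\left(-1 - 5\right) + 55}{31 + 72} = 118 \left(21 - 36\right) + \frac{\left(-1 - 5\right) + 55}{103} = 118 \left(-15\right) + \left(-6 + 55\right) \frac{1}{103} = -1770 + 49 \cdot \frac{1}{103} = -1770 + \frac{49}{103} = - \frac{182261}{103}$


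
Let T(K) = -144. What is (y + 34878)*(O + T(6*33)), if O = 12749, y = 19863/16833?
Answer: 2466887730795/5611 ≈ 4.3965e+8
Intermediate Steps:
y = 6621/5611 (y = 19863*(1/16833) = 6621/5611 ≈ 1.1800)
(y + 34878)*(O + T(6*33)) = (6621/5611 + 34878)*(12749 - 144) = (195707079/5611)*12605 = 2466887730795/5611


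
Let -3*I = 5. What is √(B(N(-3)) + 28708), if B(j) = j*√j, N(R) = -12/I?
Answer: 2*√(179425 + 54*√5)/5 ≈ 169.49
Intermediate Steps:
I = -5/3 (I = -⅓*5 = -5/3 ≈ -1.6667)
N(R) = 36/5 (N(R) = -12/(-5/3) = -12*(-⅗) = 36/5)
B(j) = j^(3/2)
√(B(N(-3)) + 28708) = √((36/5)^(3/2) + 28708) = √(216*√5/25 + 28708) = √(28708 + 216*√5/25)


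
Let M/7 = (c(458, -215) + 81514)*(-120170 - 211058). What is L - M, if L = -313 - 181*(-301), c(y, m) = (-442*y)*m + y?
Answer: 101104029474520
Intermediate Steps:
c(y, m) = y - 442*m*y (c(y, m) = -442*m*y + y = y - 442*m*y)
L = 54168 (L = -313 + 54481 = 54168)
M = -101104029420352 (M = 7*((458*(1 - 442*(-215)) + 81514)*(-120170 - 211058)) = 7*((458*(1 + 95030) + 81514)*(-331228)) = 7*((458*95031 + 81514)*(-331228)) = 7*((43524198 + 81514)*(-331228)) = 7*(43605712*(-331228)) = 7*(-14443432774336) = -101104029420352)
L - M = 54168 - 1*(-101104029420352) = 54168 + 101104029420352 = 101104029474520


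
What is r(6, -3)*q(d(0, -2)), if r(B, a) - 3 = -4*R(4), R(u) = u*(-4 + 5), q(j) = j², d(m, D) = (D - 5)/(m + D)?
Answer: -637/4 ≈ -159.25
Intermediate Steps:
d(m, D) = (-5 + D)/(D + m)
R(u) = u (R(u) = u*1 = u)
r(B, a) = -13 (r(B, a) = 3 - 4*4 = 3 - 16 = -13)
r(6, -3)*q(d(0, -2)) = -13*(-5 - 2)²/(-2 + 0)² = -13*(-7/(-2))² = -13*(-½*(-7))² = -13*(7/2)² = -13*49/4 = -637/4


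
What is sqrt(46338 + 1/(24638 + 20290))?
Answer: sqrt(162386145870)/1872 ≈ 215.26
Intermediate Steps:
sqrt(46338 + 1/(24638 + 20290)) = sqrt(46338 + 1/44928) = sqrt(2081873665/44928) = sqrt(162386145870)/1872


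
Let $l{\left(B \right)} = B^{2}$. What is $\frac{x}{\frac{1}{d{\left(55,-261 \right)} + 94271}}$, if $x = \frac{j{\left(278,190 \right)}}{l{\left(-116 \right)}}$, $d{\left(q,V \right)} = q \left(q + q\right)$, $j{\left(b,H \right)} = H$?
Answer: $\frac{9530495}{6728} \approx 1416.5$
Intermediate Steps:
$d{\left(q,V \right)} = 2 q^{2}$ ($d{\left(q,V \right)} = q 2 q = 2 q^{2}$)
$x = \frac{95}{6728}$ ($x = \frac{190}{\left(-116\right)^{2}} = \frac{190}{13456} = 190 \cdot \frac{1}{13456} = \frac{95}{6728} \approx 0.01412$)
$\frac{x}{\frac{1}{d{\left(55,-261 \right)} + 94271}} = \frac{95}{6728 \frac{1}{2 \cdot 55^{2} + 94271}} = \frac{95}{6728 \frac{1}{2 \cdot 3025 + 94271}} = \frac{95}{6728 \frac{1}{6050 + 94271}} = \frac{95}{6728 \cdot \frac{1}{100321}} = \frac{95 \frac{1}{\frac{1}{100321}}}{6728} = \frac{95}{6728} \cdot 100321 = \frac{9530495}{6728}$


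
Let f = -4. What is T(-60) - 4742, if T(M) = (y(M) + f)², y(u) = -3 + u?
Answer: -253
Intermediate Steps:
T(M) = (-7 + M)² (T(M) = ((-3 + M) - 4)² = (-7 + M)²)
T(-60) - 4742 = (-7 - 60)² - 4742 = (-67)² - 4742 = 4489 - 4742 = -253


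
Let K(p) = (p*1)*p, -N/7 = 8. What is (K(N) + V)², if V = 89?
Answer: 10400625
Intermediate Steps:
N = -56 (N = -7*8 = -56)
K(p) = p² (K(p) = p*p = p²)
(K(N) + V)² = ((-56)² + 89)² = (3136 + 89)² = 3225² = 10400625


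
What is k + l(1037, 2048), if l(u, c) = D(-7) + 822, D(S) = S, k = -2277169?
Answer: -2276354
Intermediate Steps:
l(u, c) = 815 (l(u, c) = -7 + 822 = 815)
k + l(1037, 2048) = -2277169 + 815 = -2276354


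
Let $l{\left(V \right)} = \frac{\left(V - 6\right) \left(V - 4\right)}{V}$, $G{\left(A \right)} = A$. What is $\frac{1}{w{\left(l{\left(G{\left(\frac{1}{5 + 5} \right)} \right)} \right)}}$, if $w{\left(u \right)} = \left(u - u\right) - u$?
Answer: $- \frac{10}{2301} \approx -0.0043459$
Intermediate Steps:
$l{\left(V \right)} = \frac{\left(-6 + V\right) \left(-4 + V\right)}{V}$
$w{\left(u \right)} = - u$ ($w{\left(u \right)} = 0 - u = - u$)
$\frac{1}{w{\left(l{\left(G{\left(\frac{1}{5 + 5} \right)} \right)} \right)}} = \frac{1}{\left(-1\right) \left(-10 + \frac{1}{5 + 5} + \frac{24}{\frac{1}{5 + 5}}\right)} = \frac{1}{\left(-1\right) \left(-10 + \frac{1}{10} + \frac{24}{\frac{1}{10}}\right)} = \frac{1}{\left(-1\right) \left(-10 + \frac{1}{10} + 24 \frac{1}{\frac{1}{10}}\right)} = \frac{1}{\left(-1\right) \left(-10 + \frac{1}{10} + 24 \cdot 10\right)} = \frac{1}{\left(-1\right) \left(-10 + \frac{1}{10} + 240\right)} = \frac{1}{\left(-1\right) \frac{2301}{10}} = \frac{1}{- \frac{2301}{10}} = - \frac{10}{2301}$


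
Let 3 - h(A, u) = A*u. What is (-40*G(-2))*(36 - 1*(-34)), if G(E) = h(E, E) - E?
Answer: -2800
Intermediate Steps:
h(A, u) = 3 - A*u
G(E) = 3 - E - E² (G(E) = (3 - E*E) - E = (3 - E²) - E = 3 - E - E²)
(-40*G(-2))*(36 - 1*(-34)) = (-40*(3 - 1*(-2) - 1*(-2)²))*(36 - 1*(-34)) = (-40*(3 + 2 - 1*4))*(36 + 34) = -40*(3 + 2 - 4)*70 = -40*1*70 = -40*70 = -2800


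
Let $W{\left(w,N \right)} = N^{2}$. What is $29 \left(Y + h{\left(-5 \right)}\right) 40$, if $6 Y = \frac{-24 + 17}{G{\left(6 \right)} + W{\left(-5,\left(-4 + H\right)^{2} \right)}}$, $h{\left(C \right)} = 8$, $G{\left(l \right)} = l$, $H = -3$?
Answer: $\frac{2310580}{249} \approx 9279.4$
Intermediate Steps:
$Y = - \frac{7}{14442}$ ($Y = \frac{\left(-24 + 17\right) \frac{1}{6 + \left(\left(-4 - 3\right)^{2}\right)^{2}}}{6} = \frac{\left(-7\right) \frac{1}{6 + \left(\left(-7\right)^{2}\right)^{2}}}{6} = \frac{\left(-7\right) \frac{1}{6 + 49^{2}}}{6} = \frac{\left(-7\right) \frac{1}{6 + 2401}}{6} = \frac{\left(-7\right) \frac{1}{2407}}{6} = \frac{1}{6} \left(- \frac{7}{2407}\right) = - \frac{7}{14442} \approx -0.0004847$)
$29 \left(Y + h{\left(-5 \right)}\right) 40 = 29 \left(- \frac{7}{14442} + 8\right) 40 = 29 \cdot \frac{115529}{14442} \cdot 40 = \frac{115529}{498} \cdot 40 = \frac{2310580}{249}$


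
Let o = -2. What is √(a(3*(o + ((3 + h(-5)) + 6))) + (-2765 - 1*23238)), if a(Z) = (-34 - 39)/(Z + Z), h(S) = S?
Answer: I*√936327/6 ≈ 161.27*I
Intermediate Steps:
a(Z) = -73/(2*Z) (a(Z) = -73*1/(2*Z) = -73/(2*Z))
√(a(3*(o + ((3 + h(-5)) + 6))) + (-2765 - 1*23238)) = √(-73*1/(3*(-2 + ((3 - 5) + 6)))/2 + (-2765 - 1*23238)) = √(-73*1/(3*(-2 + (-2 + 6)))/2 + (-2765 - 23238)) = √(-73*1/(3*(-2 + 4))/2 - 26003) = √(-73/(2*(3*2)) - 26003) = √(-73/2/6 - 26003) = √(-73/2*⅙ - 26003) = √(-73/12 - 26003) = √(-312109/12) = I*√936327/6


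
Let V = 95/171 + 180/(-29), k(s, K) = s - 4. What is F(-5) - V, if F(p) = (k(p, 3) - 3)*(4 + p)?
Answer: 4607/261 ≈ 17.651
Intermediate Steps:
k(s, K) = -4 + s
F(p) = (-7 + p)*(4 + p) (F(p) = ((-4 + p) - 3)*(4 + p) = (-7 + p)*(4 + p))
V = -1475/261 (V = 95*(1/171) + 180*(-1/29) = 5/9 - 180/29 = -1475/261 ≈ -5.6513)
F(-5) - V = (-28 - 5 - 5*(-4 - 5)) - 1*(-1475/261) = (-28 - 5 - 5*(-9)) + 1475/261 = (-28 - 5 + 45) + 1475/261 = 12 + 1475/261 = 4607/261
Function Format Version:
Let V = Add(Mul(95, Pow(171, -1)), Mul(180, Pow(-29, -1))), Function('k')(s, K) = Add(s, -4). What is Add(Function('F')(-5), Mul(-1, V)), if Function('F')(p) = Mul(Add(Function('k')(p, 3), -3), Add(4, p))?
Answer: Rational(4607, 261) ≈ 17.651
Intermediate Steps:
Function('k')(s, K) = Add(-4, s)
Function('F')(p) = Mul(Add(-7, p), Add(4, p)) (Function('F')(p) = Mul(Add(Add(-4, p), -3), Add(4, p)) = Mul(Add(-7, p), Add(4, p)))
V = Rational(-1475, 261) (V = Add(Mul(95, Rational(1, 171)), Mul(180, Rational(-1, 29))) = Add(Rational(5, 9), Rational(-180, 29)) = Rational(-1475, 261) ≈ -5.6513)
Add(Function('F')(-5), Mul(-1, V)) = Add(Add(-28, -5, Mul(-5, Add(-4, -5))), Mul(-1, Rational(-1475, 261))) = Add(Add(-28, -5, Mul(-5, -9)), Rational(1475, 261)) = Add(Add(-28, -5, 45), Rational(1475, 261)) = Add(12, Rational(1475, 261)) = Rational(4607, 261)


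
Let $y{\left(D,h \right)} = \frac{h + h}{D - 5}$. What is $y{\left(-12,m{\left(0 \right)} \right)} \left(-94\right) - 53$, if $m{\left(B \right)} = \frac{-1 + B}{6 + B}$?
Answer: $- \frac{2797}{51} \approx -54.843$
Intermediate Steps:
$m{\left(B \right)} = \frac{-1 + B}{6 + B}$
$y{\left(D,h \right)} = \frac{2 h}{-5 + D}$
$y{\left(-12,m{\left(0 \right)} \right)} \left(-94\right) - 53 = \frac{2 \frac{-1 + 0}{6 + 0}}{-5 - 12} \left(-94\right) - 53 = \frac{2 \cdot \frac{1}{6} \left(-1\right)}{-17} \left(-94\right) - 53 = 2 \cdot \frac{1}{6} \left(-1\right) \left(- \frac{1}{17}\right) \left(-94\right) - 53 = 2 \left(- \frac{1}{6}\right) \left(- \frac{1}{17}\right) \left(-94\right) - 53 = \frac{1}{51} \left(-94\right) - 53 = - \frac{94}{51} - 53 = - \frac{2797}{51}$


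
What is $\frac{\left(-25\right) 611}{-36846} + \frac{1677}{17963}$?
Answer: $\frac{14616329}{28776726} \approx 0.50792$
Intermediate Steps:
$\frac{\left(-25\right) 611}{-36846} + \frac{1677}{17963} = \left(-15275\right) \left(- \frac{1}{36846}\right) + 1677 \cdot \frac{1}{17963} = \frac{15275}{36846} + \frac{1677}{17963} = \frac{14616329}{28776726}$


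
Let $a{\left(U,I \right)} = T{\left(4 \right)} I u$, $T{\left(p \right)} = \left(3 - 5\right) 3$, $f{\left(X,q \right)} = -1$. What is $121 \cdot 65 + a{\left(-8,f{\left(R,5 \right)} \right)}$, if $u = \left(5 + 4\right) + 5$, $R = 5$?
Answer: $7949$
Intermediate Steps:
$u = 14$ ($u = 9 + 5 = 14$)
$T{\left(p \right)} = -6$ ($T{\left(p \right)} = \left(-2\right) 3 = -6$)
$a{\left(U,I \right)} = - 84 I$ ($a{\left(U,I \right)} = - 6 I 14 = - 84 I$)
$121 \cdot 65 + a{\left(-8,f{\left(R,5 \right)} \right)} = 121 \cdot 65 - -84 = 7865 + 84 = 7949$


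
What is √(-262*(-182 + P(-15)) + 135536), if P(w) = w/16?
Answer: 5*√117418/4 ≈ 428.33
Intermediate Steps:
P(w) = w/16 (P(w) = w*(1/16) = w/16)
√(-262*(-182 + P(-15)) + 135536) = √(-262*(-182 + (1/16)*(-15)) + 135536) = √(-262*(-182 - 15/16) + 135536) = √(-262*(-2927/16) + 135536) = √(383437/8 + 135536) = √(1467725/8) = 5*√117418/4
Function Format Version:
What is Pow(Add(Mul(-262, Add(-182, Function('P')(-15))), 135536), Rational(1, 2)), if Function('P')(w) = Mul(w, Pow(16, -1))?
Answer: Mul(Rational(5, 4), Pow(117418, Rational(1, 2))) ≈ 428.33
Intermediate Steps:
Function('P')(w) = Mul(Rational(1, 16), w) (Function('P')(w) = Mul(w, Rational(1, 16)) = Mul(Rational(1, 16), w))
Pow(Add(Mul(-262, Add(-182, Function('P')(-15))), 135536), Rational(1, 2)) = Pow(Add(Mul(-262, Add(-182, Mul(Rational(1, 16), -15))), 135536), Rational(1, 2)) = Pow(Add(Mul(-262, Add(-182, Rational(-15, 16))), 135536), Rational(1, 2)) = Pow(Add(Mul(-262, Rational(-2927, 16)), 135536), Rational(1, 2)) = Pow(Add(Rational(383437, 8), 135536), Rational(1, 2)) = Pow(Rational(1467725, 8), Rational(1, 2)) = Mul(Rational(5, 4), Pow(117418, Rational(1, 2)))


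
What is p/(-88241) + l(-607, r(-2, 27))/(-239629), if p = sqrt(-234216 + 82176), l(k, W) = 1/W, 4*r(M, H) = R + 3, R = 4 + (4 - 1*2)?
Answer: -4/2156661 - 2*I*sqrt(38010)/88241 ≈ -1.8547e-6 - 0.0044188*I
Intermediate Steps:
R = 6 (R = 4 + (4 - 2) = 4 + 2 = 6)
r(M, H) = 9/4 (r(M, H) = (6 + 3)/4 = (1/4)*9 = 9/4)
p = 2*I*sqrt(38010) (p = sqrt(-152040) = 2*I*sqrt(38010) ≈ 389.92*I)
p/(-88241) + l(-607, r(-2, 27))/(-239629) = (2*I*sqrt(38010))/(-88241) + 1/((9/4)*(-239629)) = (2*I*sqrt(38010))*(-1/88241) + (4/9)*(-1/239629) = -2*I*sqrt(38010)/88241 - 4/2156661 = -4/2156661 - 2*I*sqrt(38010)/88241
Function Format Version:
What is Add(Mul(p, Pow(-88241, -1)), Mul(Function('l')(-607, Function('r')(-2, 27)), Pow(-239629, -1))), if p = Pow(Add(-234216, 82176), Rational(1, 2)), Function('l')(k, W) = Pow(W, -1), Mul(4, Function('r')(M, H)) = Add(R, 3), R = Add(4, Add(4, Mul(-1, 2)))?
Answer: Add(Rational(-4, 2156661), Mul(Rational(-2, 88241), I, Pow(38010, Rational(1, 2)))) ≈ Add(-1.8547e-6, Mul(-0.0044188, I))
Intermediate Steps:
R = 6 (R = Add(4, Add(4, -2)) = Add(4, 2) = 6)
Function('r')(M, H) = Rational(9, 4) (Function('r')(M, H) = Mul(Rational(1, 4), Add(6, 3)) = Mul(Rational(1, 4), 9) = Rational(9, 4))
p = Mul(2, I, Pow(38010, Rational(1, 2))) (p = Pow(-152040, Rational(1, 2)) = Mul(2, I, Pow(38010, Rational(1, 2))) ≈ Mul(389.92, I))
Add(Mul(p, Pow(-88241, -1)), Mul(Function('l')(-607, Function('r')(-2, 27)), Pow(-239629, -1))) = Add(Mul(Mul(2, I, Pow(38010, Rational(1, 2))), Pow(-88241, -1)), Mul(Pow(Rational(9, 4), -1), Pow(-239629, -1))) = Add(Mul(Mul(2, I, Pow(38010, Rational(1, 2))), Rational(-1, 88241)), Mul(Rational(4, 9), Rational(-1, 239629))) = Add(Mul(Rational(-2, 88241), I, Pow(38010, Rational(1, 2))), Rational(-4, 2156661)) = Add(Rational(-4, 2156661), Mul(Rational(-2, 88241), I, Pow(38010, Rational(1, 2))))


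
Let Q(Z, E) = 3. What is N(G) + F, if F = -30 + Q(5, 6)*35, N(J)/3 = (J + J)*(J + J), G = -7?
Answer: 663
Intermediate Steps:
N(J) = 12*J² (N(J) = 3*((J + J)*(J + J)) = 3*((2*J)*(2*J)) = 3*(4*J²) = 12*J²)
F = 75 (F = -30 + 3*35 = -30 + 105 = 75)
N(G) + F = 12*(-7)² + 75 = 12*49 + 75 = 588 + 75 = 663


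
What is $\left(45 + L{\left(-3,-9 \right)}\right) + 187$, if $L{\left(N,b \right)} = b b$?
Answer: $313$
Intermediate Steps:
$L{\left(N,b \right)} = b^{2}$
$\left(45 + L{\left(-3,-9 \right)}\right) + 187 = \left(45 + \left(-9\right)^{2}\right) + 187 = \left(45 + 81\right) + 187 = 126 + 187 = 313$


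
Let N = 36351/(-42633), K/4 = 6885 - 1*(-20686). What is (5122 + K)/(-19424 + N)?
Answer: -546678222/92015527 ≈ -5.9412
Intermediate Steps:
K = 110284 (K = 4*(6885 - 1*(-20686)) = 4*(6885 + 20686) = 4*27571 = 110284)
N = -4039/4737 (N = 36351*(-1/42633) = -4039/4737 ≈ -0.85265)
(5122 + K)/(-19424 + N) = (5122 + 110284)/(-19424 - 4039/4737) = 115406/(-92015527/4737) = 115406*(-4737/92015527) = -546678222/92015527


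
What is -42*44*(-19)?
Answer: 35112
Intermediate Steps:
-42*44*(-19) = -1848*(-19) = 35112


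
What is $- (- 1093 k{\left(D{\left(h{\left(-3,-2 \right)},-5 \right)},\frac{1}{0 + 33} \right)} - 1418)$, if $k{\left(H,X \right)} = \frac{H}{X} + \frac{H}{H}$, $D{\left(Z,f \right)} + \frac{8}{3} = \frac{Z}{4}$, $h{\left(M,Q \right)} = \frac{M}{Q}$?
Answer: $- \frac{641177}{8} \approx -80147.0$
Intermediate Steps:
$D{\left(Z,f \right)} = - \frac{8}{3} + \frac{Z}{4}$
$k{\left(H,X \right)} = 1 + \frac{H}{X}$ ($k{\left(H,X \right)} = \frac{H}{X} + 1 = 1 + \frac{H}{X}$)
$- (- 1093 k{\left(D{\left(h{\left(-3,-2 \right)},-5 \right)},\frac{1}{0 + 33} \right)} - 1418) = - (- 1093 \frac{\left(- \frac{8}{3} + \frac{\left(-3\right) \frac{1}{-2}}{4}\right) + \frac{1}{0 + 33}}{\frac{1}{0 + 33}} - 1418) = - (- 1093 \frac{\left(- \frac{8}{3} + \frac{\left(-3\right) \left(- \frac{1}{2}\right)}{4}\right) + \frac{1}{33}}{\frac{1}{33}} - 1418) = - (- 1093 \frac{1}{\frac{1}{33}} \left(\left(- \frac{8}{3} + \frac{1}{4} \cdot \frac{3}{2}\right) + \frac{1}{33}\right) - 1418) = - (- 1093 \cdot 33 \left(\left(- \frac{8}{3} + \frac{3}{8}\right) + \frac{1}{33}\right) - 1418) = - (- 1093 \cdot 33 \left(- \frac{55}{24} + \frac{1}{33}\right) - 1418) = - (- 1093 \cdot 33 \left(- \frac{199}{88}\right) - 1418) = - (\left(-1093\right) \left(- \frac{597}{8}\right) - 1418) = - (\frac{652521}{8} - 1418) = \left(-1\right) \frac{641177}{8} = - \frac{641177}{8}$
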